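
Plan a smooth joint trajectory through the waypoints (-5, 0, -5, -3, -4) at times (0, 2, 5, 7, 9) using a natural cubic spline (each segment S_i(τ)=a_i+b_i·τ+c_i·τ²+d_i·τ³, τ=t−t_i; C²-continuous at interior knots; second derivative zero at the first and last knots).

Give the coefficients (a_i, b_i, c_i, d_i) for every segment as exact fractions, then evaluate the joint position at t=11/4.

  seg 0: a=-5 b=3749/1032 c=0 d=-1169/4128
  seg 1: a=0 b=121/516 c=-1169/688 d=733/2064
  seg 2: a=-5 b=-767/2064 c=515/344 d=-3349/8256
  seg 3: a=-3 b=773/1032 c=-1289/1376 d=1289/8256
S(11/4) = -27743/44032

Δ: Δ0=5/2, Δ1=-5/3, Δ2=1, Δ3=-1/2
row 1: diag=10, rhs=-25; c'=3/10, d'=-5/2
row 2: denom=10−3·3/10=91/10; d'=(16−3·-5/2)/(91/10)=235/91
row 3: denom=8−2·20/91=688/91; d'=(-9−2·235/91)/(688/91)=-1289/688
back: M3=-1289/688
back: M2=235/91−20/91·-1289/688=515/172
back: M1=-5/2−3/10·515/172=-1169/344
M: M0=0, M1=-1169/344, M2=515/172, M3=-1289/688, M4=0
seg 0: a=-5, c=M0/2=0, d=(M1−M0)/(6·2)=-1169/4128, b=Δ0−h0·(2M0+M1)/6=3749/1032
seg 1: a=0, c=M1/2=-1169/688, d=(M2−M1)/(6·3)=733/2064, b=Δ1−h1·(2M1+M2)/6=121/516
seg 2: a=-5, c=M2/2=515/344, d=(M3−M2)/(6·2)=-3349/8256, b=Δ2−h2·(2M2+M3)/6=-767/2064
seg 3: a=-3, c=M3/2=-1289/1376, d=(M4−M3)/(6·2)=1289/8256, b=Δ3−h3·(2M3+M4)/6=773/1032
t_q=11/4 → seg 1, τ=3/4; S=0+121/516·τ+-1169/688·τ²+733/2064·τ³=-27743/44032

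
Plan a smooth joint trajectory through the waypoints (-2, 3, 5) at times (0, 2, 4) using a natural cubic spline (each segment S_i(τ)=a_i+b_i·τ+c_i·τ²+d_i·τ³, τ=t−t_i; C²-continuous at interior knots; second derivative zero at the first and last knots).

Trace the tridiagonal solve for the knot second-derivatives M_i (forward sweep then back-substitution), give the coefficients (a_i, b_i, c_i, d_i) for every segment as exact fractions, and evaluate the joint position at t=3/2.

Δ: Δ0=5/2, Δ1=1
row 1: diag=8, rhs=-9; c'=1/4, d'=-9/8
back: M1=-9/8
M: M0=0, M1=-9/8, M2=0
seg 0: a=-2, c=M0/2=0, d=(M1−M0)/(6·2)=-3/32, b=Δ0−h0·(2M0+M1)/6=23/8
seg 1: a=3, c=M1/2=-9/16, d=(M2−M1)/(6·2)=3/32, b=Δ1−h1·(2M1+M2)/6=7/4
t_q=3/2 → seg 0, τ=3/2; S=-2+23/8·τ+0·τ²+-3/32·τ³=511/256

  seg 0: a=-2 b=23/8 c=0 d=-3/32
  seg 1: a=3 b=7/4 c=-9/16 d=3/32
S(3/2) = 511/256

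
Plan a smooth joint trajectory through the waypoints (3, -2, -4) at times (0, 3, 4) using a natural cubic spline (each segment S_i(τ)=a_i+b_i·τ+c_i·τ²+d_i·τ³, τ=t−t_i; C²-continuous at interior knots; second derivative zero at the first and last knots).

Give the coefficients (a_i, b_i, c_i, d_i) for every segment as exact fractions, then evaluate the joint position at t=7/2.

  seg 0: a=3 b=-37/24 c=0 d=-1/72
  seg 1: a=-2 b=-23/12 c=-1/8 d=1/24
S(7/2) = -191/64

Δ: Δ0=-5/3, Δ1=-2
row 1: diag=8, rhs=-2; c'=1/8, d'=-1/4
back: M1=-1/4
M: M0=0, M1=-1/4, M2=0
seg 0: a=3, c=M0/2=0, d=(M1−M0)/(6·3)=-1/72, b=Δ0−h0·(2M0+M1)/6=-37/24
seg 1: a=-2, c=M1/2=-1/8, d=(M2−M1)/(6·1)=1/24, b=Δ1−h1·(2M1+M2)/6=-23/12
t_q=7/2 → seg 1, τ=1/2; S=-2+-23/12·τ+-1/8·τ²+1/24·τ³=-191/64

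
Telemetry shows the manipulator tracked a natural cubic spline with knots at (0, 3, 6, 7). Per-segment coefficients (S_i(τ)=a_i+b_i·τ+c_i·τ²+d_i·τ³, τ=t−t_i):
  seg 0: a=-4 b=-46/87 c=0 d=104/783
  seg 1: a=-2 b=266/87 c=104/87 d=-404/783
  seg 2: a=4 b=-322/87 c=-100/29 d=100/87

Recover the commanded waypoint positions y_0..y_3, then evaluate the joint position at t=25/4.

y_0 = S_0(0) = a_0 = -4
y_1 = S_1(0) = a_1 = -2
y_2 = S_2(0) = a_2 = 4
y_3 = S_2(1) = -2
t_q=25/4 is in segment 2 (τ=1/4); S_2(τ)=1335/464

y_0=-4 y_1=-2 y_2=4 y_3=-2
S(25/4) = 1335/464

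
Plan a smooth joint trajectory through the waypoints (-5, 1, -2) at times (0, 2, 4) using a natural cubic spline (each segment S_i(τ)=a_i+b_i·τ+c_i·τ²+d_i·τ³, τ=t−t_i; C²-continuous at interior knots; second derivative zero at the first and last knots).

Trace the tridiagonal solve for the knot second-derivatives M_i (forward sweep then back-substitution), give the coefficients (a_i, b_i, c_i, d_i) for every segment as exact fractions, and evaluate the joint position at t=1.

Δ: Δ0=3, Δ1=-3/2
row 1: diag=8, rhs=-27; c'=1/4, d'=-27/8
back: M1=-27/8
M: M0=0, M1=-27/8, M2=0
seg 0: a=-5, c=M0/2=0, d=(M1−M0)/(6·2)=-9/32, b=Δ0−h0·(2M0+M1)/6=33/8
seg 1: a=1, c=M1/2=-27/16, d=(M2−M1)/(6·2)=9/32, b=Δ1−h1·(2M1+M2)/6=3/4
t_q=1 → seg 0, τ=1; S=-5+33/8·τ+0·τ²+-9/32·τ³=-37/32

  seg 0: a=-5 b=33/8 c=0 d=-9/32
  seg 1: a=1 b=3/4 c=-27/16 d=9/32
S(1) = -37/32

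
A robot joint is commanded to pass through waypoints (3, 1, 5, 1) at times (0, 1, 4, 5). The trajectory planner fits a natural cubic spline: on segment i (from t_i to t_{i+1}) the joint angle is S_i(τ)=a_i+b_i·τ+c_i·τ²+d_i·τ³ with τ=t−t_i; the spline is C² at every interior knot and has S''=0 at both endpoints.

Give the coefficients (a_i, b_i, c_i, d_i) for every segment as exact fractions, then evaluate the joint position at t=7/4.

Δ: Δ0=-2, Δ1=4/3, Δ2=-4
row 1: diag=8, rhs=20; c'=3/8, d'=5/2
row 2: denom=8−3·3/8=55/8; d'=(-32−3·5/2)/(55/8)=-316/55
back: M2=-316/55
back: M1=5/2−3/8·-316/55=256/55
M: M0=0, M1=256/55, M2=-316/55, M3=0
seg 0: a=3, c=M0/2=0, d=(M1−M0)/(6·1)=128/165, b=Δ0−h0·(2M0+M1)/6=-458/165
seg 1: a=1, c=M1/2=128/55, d=(M2−M1)/(6·3)=-26/45, b=Δ1−h1·(2M1+M2)/6=-74/165
seg 2: a=5, c=M2/2=-158/55, d=(M3−M2)/(6·1)=158/165, b=Δ2−h2·(2M2+M3)/6=-344/165
t_q=7/4 → seg 1, τ=3/4; S=1+-74/165·τ+128/55·τ²+-26/45·τ³=3043/1760

  seg 0: a=3 b=-458/165 c=0 d=128/165
  seg 1: a=1 b=-74/165 c=128/55 d=-26/45
  seg 2: a=5 b=-344/165 c=-158/55 d=158/165
S(7/4) = 3043/1760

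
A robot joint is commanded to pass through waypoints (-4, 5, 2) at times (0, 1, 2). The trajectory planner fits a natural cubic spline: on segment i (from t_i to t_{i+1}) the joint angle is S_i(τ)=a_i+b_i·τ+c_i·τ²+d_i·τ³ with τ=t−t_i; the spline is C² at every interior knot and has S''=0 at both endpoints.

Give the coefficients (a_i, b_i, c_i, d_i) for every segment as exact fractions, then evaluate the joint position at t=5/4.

Δ: Δ0=9, Δ1=-3
row 1: diag=4, rhs=-72; c'=1/4, d'=-18
back: M1=-18
M: M0=0, M1=-18, M2=0
seg 0: a=-4, c=M0/2=0, d=(M1−M0)/(6·1)=-3, b=Δ0−h0·(2M0+M1)/6=12
seg 1: a=5, c=M1/2=-9, d=(M2−M1)/(6·1)=3, b=Δ1−h1·(2M1+M2)/6=3
t_q=5/4 → seg 1, τ=1/4; S=5+3·τ+-9·τ²+3·τ³=335/64

  seg 0: a=-4 b=12 c=0 d=-3
  seg 1: a=5 b=3 c=-9 d=3
S(5/4) = 335/64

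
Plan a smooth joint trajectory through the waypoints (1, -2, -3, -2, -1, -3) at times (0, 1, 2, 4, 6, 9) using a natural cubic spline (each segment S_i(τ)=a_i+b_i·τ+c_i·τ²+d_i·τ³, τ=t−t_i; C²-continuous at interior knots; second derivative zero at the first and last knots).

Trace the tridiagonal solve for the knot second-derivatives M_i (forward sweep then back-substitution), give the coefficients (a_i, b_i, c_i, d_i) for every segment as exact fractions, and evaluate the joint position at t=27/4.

  seg 0: a=1 b=-4115/1191 c=0 d=542/1191
  seg 1: a=-2 b=-2489/1191 c=542/397 d=-328/1191
  seg 2: a=-3 b=-221/1191 c=214/397 d=-935/9528
  seg 3: a=-2 b=1889/2382 c=-79/1588 d=-461/9528
  seg 4: a=-1 b=16/1191 c=-135/397 d=15/397
S(27/4) = -29607/25408

Δ: Δ0=-3, Δ1=-1, Δ2=1/2, Δ3=1/2, Δ4=-2/3
row 1: diag=4, rhs=12; c'=1/4, d'=3
row 2: denom=6−1·1/4=23/4; d'=(9−1·3)/(23/4)=24/23
row 3: denom=8−2·8/23=168/23; d'=(0−2·24/23)/(168/23)=-2/7
row 4: denom=10−2·23/84=397/42; d'=(-7−2·-2/7)/(397/42)=-270/397
back: M4=-270/397
back: M3=-2/7−23/84·-270/397=-79/794
back: M2=24/23−8/23·-79/794=428/397
back: M1=3−1/4·428/397=1084/397
M: M0=0, M1=1084/397, M2=428/397, M3=-79/794, M4=-270/397, M5=0
seg 0: a=1, c=M0/2=0, d=(M1−M0)/(6·1)=542/1191, b=Δ0−h0·(2M0+M1)/6=-4115/1191
seg 1: a=-2, c=M1/2=542/397, d=(M2−M1)/(6·1)=-328/1191, b=Δ1−h1·(2M1+M2)/6=-2489/1191
seg 2: a=-3, c=M2/2=214/397, d=(M3−M2)/(6·2)=-935/9528, b=Δ2−h2·(2M2+M3)/6=-221/1191
seg 3: a=-2, c=M3/2=-79/1588, d=(M4−M3)/(6·2)=-461/9528, b=Δ3−h3·(2M3+M4)/6=1889/2382
seg 4: a=-1, c=M4/2=-135/397, d=(M5−M4)/(6·3)=15/397, b=Δ4−h4·(2M4+M5)/6=16/1191
t_q=27/4 → seg 4, τ=3/4; S=-1+16/1191·τ+-135/397·τ²+15/397·τ³=-29607/25408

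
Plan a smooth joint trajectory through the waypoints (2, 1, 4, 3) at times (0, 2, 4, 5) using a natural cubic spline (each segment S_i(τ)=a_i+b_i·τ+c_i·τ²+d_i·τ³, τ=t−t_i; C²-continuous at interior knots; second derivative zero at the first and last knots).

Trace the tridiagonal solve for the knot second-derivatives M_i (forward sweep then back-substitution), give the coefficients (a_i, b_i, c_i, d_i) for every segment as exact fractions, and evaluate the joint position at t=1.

Δ: Δ0=-1/2, Δ1=3/2, Δ2=-1
row 1: diag=8, rhs=12; c'=1/4, d'=3/2
row 2: denom=6−2·1/4=11/2; d'=(-15−2·3/2)/(11/2)=-36/11
back: M2=-36/11
back: M1=3/2−1/4·-36/11=51/22
M: M0=0, M1=51/22, M2=-36/11, M3=0
seg 0: a=2, c=M0/2=0, d=(M1−M0)/(6·2)=17/88, b=Δ0−h0·(2M0+M1)/6=-14/11
seg 1: a=1, c=M1/2=51/44, d=(M2−M1)/(6·2)=-41/88, b=Δ1−h1·(2M1+M2)/6=23/22
seg 2: a=4, c=M2/2=-18/11, d=(M3−M2)/(6·1)=6/11, b=Δ2−h2·(2M2+M3)/6=1/11
t_q=1 → seg 0, τ=1; S=2+-14/11·τ+0·τ²+17/88·τ³=81/88

  seg 0: a=2 b=-14/11 c=0 d=17/88
  seg 1: a=1 b=23/22 c=51/44 d=-41/88
  seg 2: a=4 b=1/11 c=-18/11 d=6/11
S(1) = 81/88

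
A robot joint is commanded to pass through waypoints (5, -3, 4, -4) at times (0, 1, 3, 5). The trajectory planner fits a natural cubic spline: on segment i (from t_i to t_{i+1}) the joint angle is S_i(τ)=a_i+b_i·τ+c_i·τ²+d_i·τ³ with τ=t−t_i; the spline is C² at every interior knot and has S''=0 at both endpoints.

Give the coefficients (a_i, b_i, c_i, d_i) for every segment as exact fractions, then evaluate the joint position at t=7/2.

  seg 0: a=5 b=-459/44 c=0 d=107/44
  seg 1: a=-3 b=-69/22 c=321/44 d=-175/88
  seg 2: a=4 b=24/11 c=-51/11 d=17/22
S(7/2) = 709/176

Δ: Δ0=-8, Δ1=7/2, Δ2=-4
row 1: diag=6, rhs=69; c'=1/3, d'=23/2
row 2: denom=8−2·1/3=22/3; d'=(-45−2·23/2)/(22/3)=-102/11
back: M2=-102/11
back: M1=23/2−1/3·-102/11=321/22
M: M0=0, M1=321/22, M2=-102/11, M3=0
seg 0: a=5, c=M0/2=0, d=(M1−M0)/(6·1)=107/44, b=Δ0−h0·(2M0+M1)/6=-459/44
seg 1: a=-3, c=M1/2=321/44, d=(M2−M1)/(6·2)=-175/88, b=Δ1−h1·(2M1+M2)/6=-69/22
seg 2: a=4, c=M2/2=-51/11, d=(M3−M2)/(6·2)=17/22, b=Δ2−h2·(2M2+M3)/6=24/11
t_q=7/2 → seg 2, τ=1/2; S=4+24/11·τ+-51/11·τ²+17/22·τ³=709/176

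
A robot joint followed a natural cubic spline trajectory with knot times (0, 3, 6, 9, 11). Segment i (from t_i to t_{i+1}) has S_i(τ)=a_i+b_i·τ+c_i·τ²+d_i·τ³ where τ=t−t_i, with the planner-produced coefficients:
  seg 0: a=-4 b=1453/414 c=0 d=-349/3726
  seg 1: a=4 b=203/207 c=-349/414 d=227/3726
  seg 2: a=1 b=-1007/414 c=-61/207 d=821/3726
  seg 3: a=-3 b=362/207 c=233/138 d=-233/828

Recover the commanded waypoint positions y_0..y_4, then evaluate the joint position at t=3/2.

y_0=-4 y_1=4 y_2=1 y_3=-3 y_4=5
S(3/2) = 349/368

y_0 = S_0(0) = a_0 = -4
y_1 = S_1(0) = a_1 = 4
y_2 = S_2(0) = a_2 = 1
y_3 = S_3(0) = a_3 = -3
y_4 = S_3(2) = 5
t_q=3/2 is in segment 0 (τ=3/2); S_0(τ)=349/368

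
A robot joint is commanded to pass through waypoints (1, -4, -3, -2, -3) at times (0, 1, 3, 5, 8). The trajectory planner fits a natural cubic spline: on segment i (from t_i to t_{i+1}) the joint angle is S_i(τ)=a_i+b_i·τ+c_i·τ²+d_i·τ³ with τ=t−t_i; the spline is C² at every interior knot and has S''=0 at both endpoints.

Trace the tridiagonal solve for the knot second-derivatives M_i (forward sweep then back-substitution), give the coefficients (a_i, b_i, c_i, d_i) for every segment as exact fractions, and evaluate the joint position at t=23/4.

Δ: Δ0=-5, Δ1=1/2, Δ2=1/2, Δ3=-1/3
row 1: diag=6, rhs=33; c'=1/3, d'=11/2
row 2: denom=8−2·1/3=22/3; d'=(0−2·11/2)/(22/3)=-3/2
row 3: denom=10−2·3/11=104/11; d'=(-5−2·-3/2)/(104/11)=-11/52
back: M3=-11/52
back: M2=-3/2−3/11·-11/52=-75/52
back: M1=11/2−1/3·-75/52=311/52
M: M0=0, M1=311/52, M2=-75/52, M3=-11/52, M4=0
seg 0: a=1, c=M0/2=0, d=(M1−M0)/(6·1)=311/312, b=Δ0−h0·(2M0+M1)/6=-1871/312
seg 1: a=-4, c=M1/2=311/104, d=(M2−M1)/(6·2)=-193/312, b=Δ1−h1·(2M1+M2)/6=-469/156
seg 2: a=-3, c=M2/2=-75/104, d=(M3−M2)/(6·2)=4/39, b=Δ2−h2·(2M2+M3)/6=239/156
seg 3: a=-2, c=M3/2=-11/104, d=(M4−M3)/(6·3)=11/936, b=Δ3−h3·(2M3+M4)/6=-19/156
t_q=23/4 → seg 3, τ=3/4; S=-2+-19/156·τ+-11/104·τ²+11/936·τ³=-14283/6656

  seg 0: a=1 b=-1871/312 c=0 d=311/312
  seg 1: a=-4 b=-469/156 c=311/104 d=-193/312
  seg 2: a=-3 b=239/156 c=-75/104 d=4/39
  seg 3: a=-2 b=-19/156 c=-11/104 d=11/936
S(23/4) = -14283/6656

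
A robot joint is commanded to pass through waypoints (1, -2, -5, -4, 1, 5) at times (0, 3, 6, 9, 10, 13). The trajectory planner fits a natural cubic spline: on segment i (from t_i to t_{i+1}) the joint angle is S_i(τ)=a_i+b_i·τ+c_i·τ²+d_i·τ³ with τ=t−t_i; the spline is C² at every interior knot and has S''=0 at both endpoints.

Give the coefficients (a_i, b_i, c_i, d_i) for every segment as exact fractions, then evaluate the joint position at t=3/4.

  seg 0: a=1 b=-296/283 c=0 d=13/2547
  seg 1: a=-2 b=-257/283 c=13/283 d=-65/2547
  seg 2: a=-5 b=-374/283 c=-52/283 d=1873/7641
  seg 3: a=-4 b=1187/283 c=1717/849 d=-1033/849
  seg 4: a=1 b=3896/849 c=-1382/849 d=1382/7641
S(3/4) = 3943/18112

Δ: Δ0=-1, Δ1=-1, Δ2=1/3, Δ3=5, Δ4=4/3
row 1: diag=12, rhs=0; c'=1/4, d'=0
row 2: denom=12−3·1/4=45/4; d'=(8−3·0)/(45/4)=32/45
row 3: denom=8−3·4/15=36/5; d'=(28−3·32/45)/(36/5)=97/27
row 4: denom=8−1·5/36=283/36; d'=(-22−1·97/27)/(283/36)=-2764/849
back: M4=-2764/849
back: M3=97/27−5/36·-2764/849=3434/849
back: M2=32/45−4/15·3434/849=-104/283
back: M1=0−1/4·-104/283=26/283
M: M0=0, M1=26/283, M2=-104/283, M3=3434/849, M4=-2764/849, M5=0
seg 0: a=1, c=M0/2=0, d=(M1−M0)/(6·3)=13/2547, b=Δ0−h0·(2M0+M1)/6=-296/283
seg 1: a=-2, c=M1/2=13/283, d=(M2−M1)/(6·3)=-65/2547, b=Δ1−h1·(2M1+M2)/6=-257/283
seg 2: a=-5, c=M2/2=-52/283, d=(M3−M2)/(6·3)=1873/7641, b=Δ2−h2·(2M2+M3)/6=-374/283
seg 3: a=-4, c=M3/2=1717/849, d=(M4−M3)/(6·1)=-1033/849, b=Δ3−h3·(2M3+M4)/6=1187/283
seg 4: a=1, c=M4/2=-1382/849, d=(M5−M4)/(6·3)=1382/7641, b=Δ4−h4·(2M4+M5)/6=3896/849
t_q=3/4 → seg 0, τ=3/4; S=1+-296/283·τ+0·τ²+13/2547·τ³=3943/18112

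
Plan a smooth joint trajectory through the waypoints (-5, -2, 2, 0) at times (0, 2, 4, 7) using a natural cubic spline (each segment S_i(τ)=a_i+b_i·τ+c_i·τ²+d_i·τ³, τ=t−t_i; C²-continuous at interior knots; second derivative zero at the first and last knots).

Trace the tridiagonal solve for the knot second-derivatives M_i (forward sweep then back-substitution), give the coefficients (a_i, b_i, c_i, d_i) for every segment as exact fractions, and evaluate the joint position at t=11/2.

  seg 0: a=-5 b=70/57 c=0 d=31/456
  seg 1: a=-2 b=233/114 c=31/76 d=-49/228
  seg 2: a=2 b=125/114 c=-67/76 d=67/684
S(11/2) = 1211/608

Δ: Δ0=3/2, Δ1=2, Δ2=-2/3
row 1: diag=8, rhs=3; c'=1/4, d'=3/8
row 2: denom=10−2·1/4=19/2; d'=(-16−2·3/8)/(19/2)=-67/38
back: M2=-67/38
back: M1=3/8−1/4·-67/38=31/38
M: M0=0, M1=31/38, M2=-67/38, M3=0
seg 0: a=-5, c=M0/2=0, d=(M1−M0)/(6·2)=31/456, b=Δ0−h0·(2M0+M1)/6=70/57
seg 1: a=-2, c=M1/2=31/76, d=(M2−M1)/(6·2)=-49/228, b=Δ1−h1·(2M1+M2)/6=233/114
seg 2: a=2, c=M2/2=-67/76, d=(M3−M2)/(6·3)=67/684, b=Δ2−h2·(2M2+M3)/6=125/114
t_q=11/2 → seg 2, τ=3/2; S=2+125/114·τ+-67/76·τ²+67/684·τ³=1211/608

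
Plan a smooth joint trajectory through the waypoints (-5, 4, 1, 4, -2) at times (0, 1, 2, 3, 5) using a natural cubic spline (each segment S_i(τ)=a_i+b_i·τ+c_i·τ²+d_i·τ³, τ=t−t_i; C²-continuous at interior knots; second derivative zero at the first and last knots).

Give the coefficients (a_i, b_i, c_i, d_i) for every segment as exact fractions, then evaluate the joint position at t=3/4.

Δ: Δ0=9, Δ1=-3, Δ2=3, Δ3=-3
row 1: diag=4, rhs=-72; c'=1/4, d'=-18
row 2: denom=4−1·1/4=15/4; d'=(36−1·-18)/(15/4)=72/5
row 3: denom=6−1·4/15=86/15; d'=(-36−1·72/5)/(86/15)=-378/43
back: M3=-378/43
back: M2=72/5−4/15·-378/43=720/43
back: M1=-18−1/4·720/43=-954/43
M: M0=0, M1=-954/43, M2=720/43, M3=-378/43, M4=0
seg 0: a=-5, c=M0/2=0, d=(M1−M0)/(6·1)=-159/43, b=Δ0−h0·(2M0+M1)/6=546/43
seg 1: a=4, c=M1/2=-477/43, d=(M2−M1)/(6·1)=279/43, b=Δ1−h1·(2M1+M2)/6=69/43
seg 2: a=1, c=M2/2=360/43, d=(M3−M2)/(6·1)=-183/43, b=Δ2−h2·(2M2+M3)/6=-48/43
seg 3: a=4, c=M3/2=-189/43, d=(M4−M3)/(6·2)=63/86, b=Δ3−h3·(2M3+M4)/6=123/43
t_q=3/4 → seg 0, τ=3/4; S=-5+546/43·τ+0·τ²+-159/43·τ³=8155/2752

  seg 0: a=-5 b=546/43 c=0 d=-159/43
  seg 1: a=4 b=69/43 c=-477/43 d=279/43
  seg 2: a=1 b=-48/43 c=360/43 d=-183/43
  seg 3: a=4 b=123/43 c=-189/43 d=63/86
S(3/4) = 8155/2752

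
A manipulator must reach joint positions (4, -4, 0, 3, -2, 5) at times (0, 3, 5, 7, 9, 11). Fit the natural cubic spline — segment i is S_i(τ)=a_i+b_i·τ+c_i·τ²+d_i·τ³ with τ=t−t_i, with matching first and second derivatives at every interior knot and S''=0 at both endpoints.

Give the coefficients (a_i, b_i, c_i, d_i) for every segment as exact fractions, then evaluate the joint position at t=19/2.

Δ: Δ0=-8/3, Δ1=2, Δ2=3/2, Δ3=-5/2, Δ4=7/2
row 1: diag=10, rhs=28; c'=1/5, d'=14/5
row 2: denom=8−2·1/5=38/5; d'=(-3−2·14/5)/(38/5)=-43/38
row 3: denom=8−2·5/19=142/19; d'=(-24−2·-43/38)/(142/19)=-413/142
row 4: denom=8−2·19/71=530/71; d'=(36−2·-413/142)/(530/71)=2969/530
back: M4=2969/530
back: M3=-413/142−19/71·2969/530=-1168/265
back: M2=-43/38−5/19·-1168/265=3/106
back: M1=14/5−1/5·3/106=1481/530
M: M0=0, M1=1481/530, M2=3/106, M3=-1168/265, M4=2969/530, M5=0
seg 0: a=4, c=M0/2=0, d=(M1−M0)/(6·3)=1481/9540, b=Δ0−h0·(2M0+M1)/6=-12923/3180
seg 1: a=-4, c=M1/2=1481/1060, d=(M2−M1)/(6·2)=-733/3180, b=Δ1−h1·(2M1+M2)/6=203/1590
seg 2: a=0, c=M2/2=3/212, d=(M3−M2)/(6·2)=-2351/6360, b=Δ2−h2·(2M2+M3)/6=4691/1590
seg 3: a=3, c=M3/2=-584/265, d=(M4−M3)/(6·2)=1061/1272, b=Δ3−h3·(2M3+M4)/6=-1136/795
seg 4: a=-2, c=M4/2=2969/1060, d=(M5−M4)/(6·2)=-2969/6360, b=Δ4−h4·(2M4+M5)/6=-373/1590
t_q=19/2 → seg 4, τ=1/2; S=-2+-373/1590·τ+2969/1060·τ²+-2969/6360·τ³=-25023/16960

  seg 0: a=4 b=-12923/3180 c=0 d=1481/9540
  seg 1: a=-4 b=203/1590 c=1481/1060 d=-733/3180
  seg 2: a=0 b=4691/1590 c=3/212 d=-2351/6360
  seg 3: a=3 b=-1136/795 c=-584/265 d=1061/1272
  seg 4: a=-2 b=-373/1590 c=2969/1060 d=-2969/6360
S(19/2) = -25023/16960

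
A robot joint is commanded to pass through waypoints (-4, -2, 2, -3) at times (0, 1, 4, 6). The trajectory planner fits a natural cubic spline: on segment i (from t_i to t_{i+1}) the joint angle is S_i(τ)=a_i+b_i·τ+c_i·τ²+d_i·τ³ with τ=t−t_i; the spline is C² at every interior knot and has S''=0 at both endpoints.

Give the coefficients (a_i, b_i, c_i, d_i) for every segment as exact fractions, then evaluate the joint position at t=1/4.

  seg 0: a=-4 b=823/426 c=0 d=29/426
  seg 1: a=-2 b=455/213 c=29/142 d=-67/426
  seg 2: a=2 b=-377/426 c=-86/71 d=43/213
S(1/4) = -31953/9088

Δ: Δ0=2, Δ1=4/3, Δ2=-5/2
row 1: diag=8, rhs=-4; c'=3/8, d'=-1/2
row 2: denom=10−3·3/8=71/8; d'=(-23−3·-1/2)/(71/8)=-172/71
back: M2=-172/71
back: M1=-1/2−3/8·-172/71=29/71
M: M0=0, M1=29/71, M2=-172/71, M3=0
seg 0: a=-4, c=M0/2=0, d=(M1−M0)/(6·1)=29/426, b=Δ0−h0·(2M0+M1)/6=823/426
seg 1: a=-2, c=M1/2=29/142, d=(M2−M1)/(6·3)=-67/426, b=Δ1−h1·(2M1+M2)/6=455/213
seg 2: a=2, c=M2/2=-86/71, d=(M3−M2)/(6·2)=43/213, b=Δ2−h2·(2M2+M3)/6=-377/426
t_q=1/4 → seg 0, τ=1/4; S=-4+823/426·τ+0·τ²+29/426·τ³=-31953/9088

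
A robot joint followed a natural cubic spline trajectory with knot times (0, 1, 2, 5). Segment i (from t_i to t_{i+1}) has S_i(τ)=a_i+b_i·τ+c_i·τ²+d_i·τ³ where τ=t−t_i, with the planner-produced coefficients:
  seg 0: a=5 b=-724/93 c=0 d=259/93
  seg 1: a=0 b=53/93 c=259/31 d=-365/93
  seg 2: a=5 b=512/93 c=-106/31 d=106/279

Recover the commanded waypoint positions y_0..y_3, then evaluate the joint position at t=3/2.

y_0 = S_0(0) = a_0 = 5
y_1 = S_1(0) = a_1 = 0
y_2 = S_2(0) = a_2 = 5
y_3 = S_2(3) = 1
t_q=3/2 is in segment 1 (τ=1/2); S_1(τ)=467/248

y_0=5 y_1=0 y_2=5 y_3=1
S(3/2) = 467/248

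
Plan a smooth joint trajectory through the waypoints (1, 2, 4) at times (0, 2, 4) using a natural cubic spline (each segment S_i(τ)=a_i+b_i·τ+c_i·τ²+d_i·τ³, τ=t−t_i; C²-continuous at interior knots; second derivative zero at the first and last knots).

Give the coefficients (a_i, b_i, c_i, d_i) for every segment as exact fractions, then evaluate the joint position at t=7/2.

Δ: Δ0=1/2, Δ1=1
row 1: diag=8, rhs=3; c'=1/4, d'=3/8
back: M1=3/8
M: M0=0, M1=3/8, M2=0
seg 0: a=1, c=M0/2=0, d=(M1−M0)/(6·2)=1/32, b=Δ0−h0·(2M0+M1)/6=3/8
seg 1: a=2, c=M1/2=3/16, d=(M2−M1)/(6·2)=-1/32, b=Δ1−h1·(2M1+M2)/6=3/4
t_q=7/2 → seg 1, τ=3/2; S=2+3/4·τ+3/16·τ²+-1/32·τ³=881/256

  seg 0: a=1 b=3/8 c=0 d=1/32
  seg 1: a=2 b=3/4 c=3/16 d=-1/32
S(7/2) = 881/256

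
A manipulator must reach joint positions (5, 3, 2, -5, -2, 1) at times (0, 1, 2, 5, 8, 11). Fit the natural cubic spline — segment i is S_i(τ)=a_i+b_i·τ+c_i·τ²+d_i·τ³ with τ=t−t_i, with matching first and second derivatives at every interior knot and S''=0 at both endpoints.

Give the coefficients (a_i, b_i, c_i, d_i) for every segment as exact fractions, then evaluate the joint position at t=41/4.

Δ: Δ0=-2, Δ1=-1, Δ2=-7/3, Δ3=1, Δ4=1
row 1: diag=4, rhs=6; c'=1/4, d'=3/2
row 2: denom=8−1·1/4=31/4; d'=(-8−1·3/2)/(31/4)=-38/31
row 3: denom=12−3·12/31=336/31; d'=(20−3·-38/31)/(336/31)=367/168
row 4: denom=12−3·31/112=1251/112; d'=(0−3·367/168)/(1251/112)=-734/1251
back: M4=-734/1251
back: M3=367/168−31/112·-734/1251=2936/1251
back: M2=-38/31−12/31·2936/1251=-890/417
back: M1=3/2−1/4·-890/417=848/417
M: M0=0, M1=848/417, M2=-890/417, M3=2936/1251, M4=-734/1251, M5=0
seg 0: a=5, c=M0/2=0, d=(M1−M0)/(6·1)=424/1251, b=Δ0−h0·(2M0+M1)/6=-2926/1251
seg 1: a=3, c=M1/2=424/417, d=(M2−M1)/(6·1)=-869/1251, b=Δ1−h1·(2M1+M2)/6=-1654/1251
seg 2: a=2, c=M2/2=-445/417, d=(M3−M2)/(6·3)=2803/11259, b=Δ2−h2·(2M2+M3)/6=-1717/1251
seg 3: a=-5, c=M3/2=1468/1251, d=(M4−M3)/(6·3)=-1835/11259, b=Δ3−h3·(2M3+M4)/6=-1318/1251
seg 4: a=-2, c=M4/2=-367/1251, d=(M5−M4)/(6·3)=367/11259, b=Δ4−h4·(2M4+M5)/6=1985/1251
t_q=41/4 → seg 4, τ=9/4; S=-2+1985/1251·τ+-367/1251·τ²+367/11259·τ³=4059/8896

  seg 0: a=5 b=-2926/1251 c=0 d=424/1251
  seg 1: a=3 b=-1654/1251 c=424/417 d=-869/1251
  seg 2: a=2 b=-1717/1251 c=-445/417 d=2803/11259
  seg 3: a=-5 b=-1318/1251 c=1468/1251 d=-1835/11259
  seg 4: a=-2 b=1985/1251 c=-367/1251 d=367/11259
S(41/4) = 4059/8896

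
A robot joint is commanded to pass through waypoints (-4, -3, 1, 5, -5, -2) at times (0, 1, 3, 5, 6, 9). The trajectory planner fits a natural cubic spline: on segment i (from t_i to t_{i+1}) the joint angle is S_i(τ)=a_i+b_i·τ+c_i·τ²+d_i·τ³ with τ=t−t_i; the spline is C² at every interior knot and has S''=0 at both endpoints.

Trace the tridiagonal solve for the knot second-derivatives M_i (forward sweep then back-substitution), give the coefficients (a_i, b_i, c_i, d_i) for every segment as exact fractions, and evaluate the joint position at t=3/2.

  seg 0: a=-4 b=70/67 c=0 d=-3/67
  seg 1: a=-3 b=61/67 c=-9/67 d=91/268
  seg 2: a=1 b=298/67 c=255/134 d=-419/268
  seg 3: a=5 b=-449/67 c=-501/67 d=280/67
  seg 4: a=-5 b=-611/67 c=339/67 d=-113/201
S(3/2) = -5437/2144

Δ: Δ0=1, Δ1=2, Δ2=2, Δ3=-10, Δ4=1
row 1: diag=6, rhs=6; c'=1/3, d'=1
row 2: denom=8−2·1/3=22/3; d'=(0−2·1)/(22/3)=-3/11
row 3: denom=6−2·3/11=60/11; d'=(-72−2·-3/11)/(60/11)=-131/10
row 4: denom=8−1·11/60=469/60; d'=(66−1·-131/10)/(469/60)=678/67
back: M4=678/67
back: M3=-131/10−11/60·678/67=-1002/67
back: M2=-3/11−3/11·-1002/67=255/67
back: M1=1−1/3·255/67=-18/67
M: M0=0, M1=-18/67, M2=255/67, M3=-1002/67, M4=678/67, M5=0
seg 0: a=-4, c=M0/2=0, d=(M1−M0)/(6·1)=-3/67, b=Δ0−h0·(2M0+M1)/6=70/67
seg 1: a=-3, c=M1/2=-9/67, d=(M2−M1)/(6·2)=91/268, b=Δ1−h1·(2M1+M2)/6=61/67
seg 2: a=1, c=M2/2=255/134, d=(M3−M2)/(6·2)=-419/268, b=Δ2−h2·(2M2+M3)/6=298/67
seg 3: a=5, c=M3/2=-501/67, d=(M4−M3)/(6·1)=280/67, b=Δ3−h3·(2M3+M4)/6=-449/67
seg 4: a=-5, c=M4/2=339/67, d=(M5−M4)/(6·3)=-113/201, b=Δ4−h4·(2M4+M5)/6=-611/67
t_q=3/2 → seg 1, τ=1/2; S=-3+61/67·τ+-9/67·τ²+91/268·τ³=-5437/2144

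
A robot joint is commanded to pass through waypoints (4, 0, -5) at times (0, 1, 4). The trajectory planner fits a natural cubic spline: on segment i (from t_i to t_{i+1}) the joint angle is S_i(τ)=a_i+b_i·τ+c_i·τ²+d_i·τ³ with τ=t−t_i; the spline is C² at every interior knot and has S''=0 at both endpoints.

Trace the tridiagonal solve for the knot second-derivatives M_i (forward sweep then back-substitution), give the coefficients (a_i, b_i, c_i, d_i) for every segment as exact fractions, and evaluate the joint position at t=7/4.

  seg 0: a=4 b=-103/24 c=0 d=7/24
  seg 1: a=0 b=-41/12 c=7/8 d=-7/72
S(7/4) = -1081/512

Δ: Δ0=-4, Δ1=-5/3
row 1: diag=8, rhs=14; c'=3/8, d'=7/4
back: M1=7/4
M: M0=0, M1=7/4, M2=0
seg 0: a=4, c=M0/2=0, d=(M1−M0)/(6·1)=7/24, b=Δ0−h0·(2M0+M1)/6=-103/24
seg 1: a=0, c=M1/2=7/8, d=(M2−M1)/(6·3)=-7/72, b=Δ1−h1·(2M1+M2)/6=-41/12
t_q=7/4 → seg 1, τ=3/4; S=0+-41/12·τ+7/8·τ²+-7/72·τ³=-1081/512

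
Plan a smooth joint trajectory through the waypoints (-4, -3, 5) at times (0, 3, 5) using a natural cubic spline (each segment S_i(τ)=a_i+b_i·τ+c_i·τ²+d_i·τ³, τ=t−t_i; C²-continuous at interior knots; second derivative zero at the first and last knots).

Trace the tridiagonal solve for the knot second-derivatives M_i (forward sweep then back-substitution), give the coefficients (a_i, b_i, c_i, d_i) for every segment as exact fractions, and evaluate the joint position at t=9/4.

Δ: Δ0=1/3, Δ1=4
row 1: diag=10, rhs=22; c'=1/5, d'=11/5
back: M1=11/5
M: M0=0, M1=11/5, M2=0
seg 0: a=-4, c=M0/2=0, d=(M1−M0)/(6·3)=11/90, b=Δ0−h0·(2M0+M1)/6=-23/30
seg 1: a=-3, c=M1/2=11/10, d=(M2−M1)/(6·2)=-11/60, b=Δ1−h1·(2M1+M2)/6=38/15
t_q=9/4 → seg 0, τ=9/4; S=-4+-23/30·τ+0·τ²+11/90·τ³=-2773/640

  seg 0: a=-4 b=-23/30 c=0 d=11/90
  seg 1: a=-3 b=38/15 c=11/10 d=-11/60
S(9/4) = -2773/640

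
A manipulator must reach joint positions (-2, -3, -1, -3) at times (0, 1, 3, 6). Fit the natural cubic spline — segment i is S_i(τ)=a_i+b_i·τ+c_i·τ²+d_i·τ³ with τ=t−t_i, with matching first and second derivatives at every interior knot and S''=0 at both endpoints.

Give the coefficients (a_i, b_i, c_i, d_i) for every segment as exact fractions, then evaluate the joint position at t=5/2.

Δ: Δ0=-1, Δ1=1, Δ2=-2/3
row 1: diag=6, rhs=12; c'=1/3, d'=2
row 2: denom=10−2·1/3=28/3; d'=(-10−2·2)/(28/3)=-3/2
back: M2=-3/2
back: M1=2−1/3·-3/2=5/2
M: M0=0, M1=5/2, M2=-3/2, M3=0
seg 0: a=-2, c=M0/2=0, d=(M1−M0)/(6·1)=5/12, b=Δ0−h0·(2M0+M1)/6=-17/12
seg 1: a=-3, c=M1/2=5/4, d=(M2−M1)/(6·2)=-1/3, b=Δ1−h1·(2M1+M2)/6=-1/6
seg 2: a=-1, c=M2/2=-3/4, d=(M3−M2)/(6·3)=1/12, b=Δ2−h2·(2M2+M3)/6=5/6
t_q=5/2 → seg 1, τ=3/2; S=-3+-1/6·τ+5/4·τ²+-1/3·τ³=-25/16

  seg 0: a=-2 b=-17/12 c=0 d=5/12
  seg 1: a=-3 b=-1/6 c=5/4 d=-1/3
  seg 2: a=-1 b=5/6 c=-3/4 d=1/12
S(5/2) = -25/16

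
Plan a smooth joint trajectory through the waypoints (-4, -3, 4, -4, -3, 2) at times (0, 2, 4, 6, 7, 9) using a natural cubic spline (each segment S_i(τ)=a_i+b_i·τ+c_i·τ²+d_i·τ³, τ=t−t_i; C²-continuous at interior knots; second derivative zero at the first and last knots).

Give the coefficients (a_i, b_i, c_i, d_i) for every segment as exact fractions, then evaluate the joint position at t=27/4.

  seg 0: a=-4 b=-155/159 c=0 d=469/1272
  seg 1: a=-3 b=1097/318 c=469/212 d=-1391/1272
  seg 2: a=4 b=-131/159 c=-461/106 d=439/318
  seg 3: a=-4 b=-263/159 c=417/106 d=-407/318
  seg 4: a=-3 b=755/318 c=5/53 d=-5/318
S(27/4) = -24203/6784

Δ: Δ0=1/2, Δ1=7/2, Δ2=-4, Δ3=1, Δ4=5/2
row 1: diag=8, rhs=18; c'=1/4, d'=9/4
row 2: denom=8−2·1/4=15/2; d'=(-45−2·9/4)/(15/2)=-33/5
row 3: denom=6−2·4/15=82/15; d'=(30−2·-33/5)/(82/15)=324/41
row 4: denom=6−1·15/82=477/82; d'=(9−1·324/41)/(477/82)=10/53
back: M4=10/53
back: M3=324/41−15/82·10/53=417/53
back: M2=-33/5−4/15·417/53=-461/53
back: M1=9/4−1/4·-461/53=469/106
M: M0=0, M1=469/106, M2=-461/53, M3=417/53, M4=10/53, M5=0
seg 0: a=-4, c=M0/2=0, d=(M1−M0)/(6·2)=469/1272, b=Δ0−h0·(2M0+M1)/6=-155/159
seg 1: a=-3, c=M1/2=469/212, d=(M2−M1)/(6·2)=-1391/1272, b=Δ1−h1·(2M1+M2)/6=1097/318
seg 2: a=4, c=M2/2=-461/106, d=(M3−M2)/(6·2)=439/318, b=Δ2−h2·(2M2+M3)/6=-131/159
seg 3: a=-4, c=M3/2=417/106, d=(M4−M3)/(6·1)=-407/318, b=Δ3−h3·(2M3+M4)/6=-263/159
seg 4: a=-3, c=M4/2=5/53, d=(M5−M4)/(6·2)=-5/318, b=Δ4−h4·(2M4+M5)/6=755/318
t_q=27/4 → seg 3, τ=3/4; S=-4+-263/159·τ+417/106·τ²+-407/318·τ³=-24203/6784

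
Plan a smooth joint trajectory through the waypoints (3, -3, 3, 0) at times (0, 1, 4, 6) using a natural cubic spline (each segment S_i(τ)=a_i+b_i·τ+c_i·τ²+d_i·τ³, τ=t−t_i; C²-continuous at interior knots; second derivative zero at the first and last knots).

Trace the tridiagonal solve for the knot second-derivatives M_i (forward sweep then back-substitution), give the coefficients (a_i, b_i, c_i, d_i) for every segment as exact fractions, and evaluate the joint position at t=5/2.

Δ: Δ0=-6, Δ1=2, Δ2=-3/2
row 1: diag=8, rhs=48; c'=3/8, d'=6
row 2: denom=10−3·3/8=71/8; d'=(-21−3·6)/(71/8)=-312/71
back: M2=-312/71
back: M1=6−3/8·-312/71=543/71
M: M0=0, M1=543/71, M2=-312/71, M3=0
seg 0: a=3, c=M0/2=0, d=(M1−M0)/(6·1)=181/142, b=Δ0−h0·(2M0+M1)/6=-1033/142
seg 1: a=-3, c=M1/2=543/142, d=(M2−M1)/(6·3)=-95/142, b=Δ1−h1·(2M1+M2)/6=-245/71
seg 2: a=3, c=M2/2=-156/71, d=(M3−M2)/(6·2)=26/71, b=Δ2−h2·(2M2+M3)/6=203/142
t_q=5/2 → seg 1, τ=3/2; S=-3+-245/71·τ+543/142·τ²+-95/142·τ³=-2079/1136

  seg 0: a=3 b=-1033/142 c=0 d=181/142
  seg 1: a=-3 b=-245/71 c=543/142 d=-95/142
  seg 2: a=3 b=203/142 c=-156/71 d=26/71
S(5/2) = -2079/1136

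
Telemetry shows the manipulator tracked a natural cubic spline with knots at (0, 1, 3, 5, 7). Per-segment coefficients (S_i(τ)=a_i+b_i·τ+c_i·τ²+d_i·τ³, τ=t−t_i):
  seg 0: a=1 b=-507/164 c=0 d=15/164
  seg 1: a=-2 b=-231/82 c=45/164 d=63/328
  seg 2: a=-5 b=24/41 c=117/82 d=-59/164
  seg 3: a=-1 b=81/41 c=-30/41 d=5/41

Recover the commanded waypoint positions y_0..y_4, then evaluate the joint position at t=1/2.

y_0 = S_0(0) = a_0 = 1
y_1 = S_1(0) = a_1 = -2
y_2 = S_2(0) = a_2 = -5
y_3 = S_3(0) = a_3 = -1
y_4 = S_3(2) = 1
t_q=1/2 is in segment 0 (τ=1/2); S_0(τ)=-701/1312

y_0=1 y_1=-2 y_2=-5 y_3=-1 y_4=1
S(1/2) = -701/1312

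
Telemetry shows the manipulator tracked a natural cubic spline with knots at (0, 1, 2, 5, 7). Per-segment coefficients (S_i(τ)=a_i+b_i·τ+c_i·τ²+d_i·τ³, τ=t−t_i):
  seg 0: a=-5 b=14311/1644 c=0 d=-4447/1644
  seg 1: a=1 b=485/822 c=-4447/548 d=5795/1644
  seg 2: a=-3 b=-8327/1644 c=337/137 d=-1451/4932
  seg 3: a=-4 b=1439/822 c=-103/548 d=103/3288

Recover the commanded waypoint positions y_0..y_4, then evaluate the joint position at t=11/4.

y_0=-5 y_1=1 y_2=-3 y_3=-4 y_4=-1
S(11/4) = -194273/35072

y_0 = S_0(0) = a_0 = -5
y_1 = S_1(0) = a_1 = 1
y_2 = S_2(0) = a_2 = -3
y_3 = S_3(0) = a_3 = -4
y_4 = S_3(2) = -1
t_q=11/4 is in segment 2 (τ=3/4); S_2(τ)=-194273/35072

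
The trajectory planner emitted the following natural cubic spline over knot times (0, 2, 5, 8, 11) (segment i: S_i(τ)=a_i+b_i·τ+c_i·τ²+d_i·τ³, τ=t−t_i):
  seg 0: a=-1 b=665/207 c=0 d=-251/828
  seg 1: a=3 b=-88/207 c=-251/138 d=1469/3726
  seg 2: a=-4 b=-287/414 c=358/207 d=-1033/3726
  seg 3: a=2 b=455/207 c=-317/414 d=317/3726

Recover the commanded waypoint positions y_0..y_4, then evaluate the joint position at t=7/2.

y_0=-1 y_1=3 y_2=-4 y_3=2 y_4=4
S(7/2) = -147/368

y_0 = S_0(0) = a_0 = -1
y_1 = S_1(0) = a_1 = 3
y_2 = S_2(0) = a_2 = -4
y_3 = S_3(0) = a_3 = 2
y_4 = S_3(3) = 4
t_q=7/2 is in segment 1 (τ=3/2); S_1(τ)=-147/368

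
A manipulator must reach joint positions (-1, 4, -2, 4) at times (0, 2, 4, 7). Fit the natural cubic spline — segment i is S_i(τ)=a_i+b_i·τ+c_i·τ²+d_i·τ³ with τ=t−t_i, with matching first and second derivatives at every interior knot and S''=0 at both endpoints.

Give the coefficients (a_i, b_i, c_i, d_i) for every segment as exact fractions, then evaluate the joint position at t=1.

Δ: Δ0=5/2, Δ1=-3, Δ2=2
row 1: diag=8, rhs=-33; c'=1/4, d'=-33/8
row 2: denom=10−2·1/4=19/2; d'=(30−2·-33/8)/(19/2)=153/38
back: M2=153/38
back: M1=-33/8−1/4·153/38=-195/38
M: M0=0, M1=-195/38, M2=153/38, M3=0
seg 0: a=-1, c=M0/2=0, d=(M1−M0)/(6·2)=-65/152, b=Δ0−h0·(2M0+M1)/6=80/19
seg 1: a=4, c=M1/2=-195/76, d=(M2−M1)/(6·2)=29/38, b=Δ1−h1·(2M1+M2)/6=-35/38
seg 2: a=-2, c=M2/2=153/76, d=(M3−M2)/(6·3)=-17/76, b=Δ2−h2·(2M2+M3)/6=-77/38
t_q=1 → seg 0, τ=1; S=-1+80/19·τ+0·τ²+-65/152·τ³=423/152

  seg 0: a=-1 b=80/19 c=0 d=-65/152
  seg 1: a=4 b=-35/38 c=-195/76 d=29/38
  seg 2: a=-2 b=-77/38 c=153/76 d=-17/76
S(1) = 423/152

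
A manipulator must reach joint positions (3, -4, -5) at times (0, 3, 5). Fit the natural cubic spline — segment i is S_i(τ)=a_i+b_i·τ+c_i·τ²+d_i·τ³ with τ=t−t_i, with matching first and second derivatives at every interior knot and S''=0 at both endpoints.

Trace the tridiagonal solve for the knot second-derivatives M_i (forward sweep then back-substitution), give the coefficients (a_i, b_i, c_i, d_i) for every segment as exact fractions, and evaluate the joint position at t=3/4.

  seg 0: a=3 b=-173/60 c=0 d=11/180
  seg 1: a=-4 b=-37/30 c=11/20 d=-11/120
S(3/4) = 221/256

Δ: Δ0=-7/3, Δ1=-1/2
row 1: diag=10, rhs=11; c'=1/5, d'=11/10
back: M1=11/10
M: M0=0, M1=11/10, M2=0
seg 0: a=3, c=M0/2=0, d=(M1−M0)/(6·3)=11/180, b=Δ0−h0·(2M0+M1)/6=-173/60
seg 1: a=-4, c=M1/2=11/20, d=(M2−M1)/(6·2)=-11/120, b=Δ1−h1·(2M1+M2)/6=-37/30
t_q=3/4 → seg 0, τ=3/4; S=3+-173/60·τ+0·τ²+11/180·τ³=221/256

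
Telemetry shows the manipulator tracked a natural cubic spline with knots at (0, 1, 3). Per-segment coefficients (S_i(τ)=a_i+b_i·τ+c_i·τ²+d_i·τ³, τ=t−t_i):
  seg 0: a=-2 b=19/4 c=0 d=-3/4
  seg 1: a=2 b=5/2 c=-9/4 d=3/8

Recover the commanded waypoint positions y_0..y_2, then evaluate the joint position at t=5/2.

y_0=-2 y_1=2 y_2=1
S(5/2) = 125/64

y_0 = S_0(0) = a_0 = -2
y_1 = S_1(0) = a_1 = 2
y_2 = S_1(2) = 1
t_q=5/2 is in segment 1 (τ=3/2); S_1(τ)=125/64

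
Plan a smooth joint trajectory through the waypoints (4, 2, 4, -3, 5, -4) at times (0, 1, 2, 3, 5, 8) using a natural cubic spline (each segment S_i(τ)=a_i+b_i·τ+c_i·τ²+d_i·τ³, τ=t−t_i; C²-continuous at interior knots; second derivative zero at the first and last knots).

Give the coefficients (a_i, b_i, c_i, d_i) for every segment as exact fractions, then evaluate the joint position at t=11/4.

  seg 0: a=4 b=-771/200 c=0 d=371/200
  seg 1: a=2 b=171/100 c=1113/200 d=-211/40
  seg 2: a=4 b=-597/200 c=-513/50 d=1249/200
  seg 3: a=-3 b=-477/100 c=339/40 d=-409/200
  seg 4: a=5 b=459/100 c=-759/200 d=253/600
S(11/4) = -3521/2560

Δ: Δ0=-2, Δ1=2, Δ2=-7, Δ3=4, Δ4=-3
row 1: diag=4, rhs=24; c'=1/4, d'=6
row 2: denom=4−1·1/4=15/4; d'=(-54−1·6)/(15/4)=-16
row 3: denom=6−1·4/15=86/15; d'=(66−1·-16)/(86/15)=615/43
row 4: denom=10−2·15/43=400/43; d'=(-42−2·615/43)/(400/43)=-759/100
back: M4=-759/100
back: M3=615/43−15/43·-759/100=339/20
back: M2=-16−4/15·339/20=-513/25
back: M1=6−1/4·-513/25=1113/100
M: M0=0, M1=1113/100, M2=-513/25, M3=339/20, M4=-759/100, M5=0
seg 0: a=4, c=M0/2=0, d=(M1−M0)/(6·1)=371/200, b=Δ0−h0·(2M0+M1)/6=-771/200
seg 1: a=2, c=M1/2=1113/200, d=(M2−M1)/(6·1)=-211/40, b=Δ1−h1·(2M1+M2)/6=171/100
seg 2: a=4, c=M2/2=-513/50, d=(M3−M2)/(6·1)=1249/200, b=Δ2−h2·(2M2+M3)/6=-597/200
seg 3: a=-3, c=M3/2=339/40, d=(M4−M3)/(6·2)=-409/200, b=Δ3−h3·(2M3+M4)/6=-477/100
seg 4: a=5, c=M4/2=-759/200, d=(M5−M4)/(6·3)=253/600, b=Δ4−h4·(2M4+M5)/6=459/100
t_q=11/4 → seg 2, τ=3/4; S=4+-597/200·τ+-513/50·τ²+1249/200·τ³=-3521/2560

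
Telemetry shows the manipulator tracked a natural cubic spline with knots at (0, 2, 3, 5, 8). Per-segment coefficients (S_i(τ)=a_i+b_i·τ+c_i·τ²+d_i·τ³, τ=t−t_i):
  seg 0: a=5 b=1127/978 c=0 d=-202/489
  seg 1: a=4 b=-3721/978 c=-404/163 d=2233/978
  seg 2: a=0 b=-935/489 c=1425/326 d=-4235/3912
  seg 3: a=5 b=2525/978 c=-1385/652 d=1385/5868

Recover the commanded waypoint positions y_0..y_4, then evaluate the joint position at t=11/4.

y_0=5 y_1=4 y_2=0 y_3=5 y_4=0
S(11/4) = 14929/20864

y_0 = S_0(0) = a_0 = 5
y_1 = S_1(0) = a_1 = 4
y_2 = S_2(0) = a_2 = 0
y_3 = S_3(0) = a_3 = 5
y_4 = S_3(3) = 0
t_q=11/4 is in segment 1 (τ=3/4); S_1(τ)=14929/20864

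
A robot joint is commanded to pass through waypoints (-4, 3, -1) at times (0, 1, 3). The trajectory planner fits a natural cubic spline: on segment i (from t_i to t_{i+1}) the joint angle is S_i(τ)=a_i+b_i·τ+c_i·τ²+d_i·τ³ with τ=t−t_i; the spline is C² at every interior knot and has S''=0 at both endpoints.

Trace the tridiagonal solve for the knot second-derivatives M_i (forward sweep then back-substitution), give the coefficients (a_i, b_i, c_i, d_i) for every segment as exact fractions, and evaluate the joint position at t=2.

Δ: Δ0=7, Δ1=-2
row 1: diag=6, rhs=-54; c'=1/3, d'=-9
back: M1=-9
M: M0=0, M1=-9, M2=0
seg 0: a=-4, c=M0/2=0, d=(M1−M0)/(6·1)=-3/2, b=Δ0−h0·(2M0+M1)/6=17/2
seg 1: a=3, c=M1/2=-9/2, d=(M2−M1)/(6·2)=3/4, b=Δ1−h1·(2M1+M2)/6=4
t_q=2 → seg 1, τ=1; S=3+4·τ+-9/2·τ²+3/4·τ³=13/4

  seg 0: a=-4 b=17/2 c=0 d=-3/2
  seg 1: a=3 b=4 c=-9/2 d=3/4
S(2) = 13/4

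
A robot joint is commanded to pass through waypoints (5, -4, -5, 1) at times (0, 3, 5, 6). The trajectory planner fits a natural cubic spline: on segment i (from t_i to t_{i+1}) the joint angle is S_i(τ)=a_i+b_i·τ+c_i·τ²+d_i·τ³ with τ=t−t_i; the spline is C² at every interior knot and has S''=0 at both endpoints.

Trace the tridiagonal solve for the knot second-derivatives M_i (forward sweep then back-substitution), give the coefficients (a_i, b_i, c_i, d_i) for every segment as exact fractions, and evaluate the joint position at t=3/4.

  seg 0: a=5 b=-87/28 c=0 d=1/84
  seg 1: a=-4 b=-39/14 c=3/28 d=29/56
  seg 2: a=-5 b=27/7 c=45/14 d=-15/14
S(3/4) = 4793/1792

Δ: Δ0=-3, Δ1=-1/2, Δ2=6
row 1: diag=10, rhs=15; c'=1/5, d'=3/2
row 2: denom=6−2·1/5=28/5; d'=(39−2·3/2)/(28/5)=45/7
back: M2=45/7
back: M1=3/2−1/5·45/7=3/14
M: M0=0, M1=3/14, M2=45/7, M3=0
seg 0: a=5, c=M0/2=0, d=(M1−M0)/(6·3)=1/84, b=Δ0−h0·(2M0+M1)/6=-87/28
seg 1: a=-4, c=M1/2=3/28, d=(M2−M1)/(6·2)=29/56, b=Δ1−h1·(2M1+M2)/6=-39/14
seg 2: a=-5, c=M2/2=45/14, d=(M3−M2)/(6·1)=-15/14, b=Δ2−h2·(2M2+M3)/6=27/7
t_q=3/4 → seg 0, τ=3/4; S=5+-87/28·τ+0·τ²+1/84·τ³=4793/1792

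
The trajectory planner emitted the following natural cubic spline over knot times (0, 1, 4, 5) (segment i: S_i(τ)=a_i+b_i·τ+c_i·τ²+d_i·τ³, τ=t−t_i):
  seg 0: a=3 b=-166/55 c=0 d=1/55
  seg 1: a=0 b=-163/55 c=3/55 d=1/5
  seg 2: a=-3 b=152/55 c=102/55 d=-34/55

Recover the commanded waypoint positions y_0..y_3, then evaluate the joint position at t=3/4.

y_0 = S_0(0) = a_0 = 3
y_1 = S_1(0) = a_1 = 0
y_2 = S_2(0) = a_2 = -3
y_3 = S_2(1) = 1
t_q=3/4 is in segment 0 (τ=3/4); S_0(τ)=2619/3520

y_0=3 y_1=0 y_2=-3 y_3=1
S(3/4) = 2619/3520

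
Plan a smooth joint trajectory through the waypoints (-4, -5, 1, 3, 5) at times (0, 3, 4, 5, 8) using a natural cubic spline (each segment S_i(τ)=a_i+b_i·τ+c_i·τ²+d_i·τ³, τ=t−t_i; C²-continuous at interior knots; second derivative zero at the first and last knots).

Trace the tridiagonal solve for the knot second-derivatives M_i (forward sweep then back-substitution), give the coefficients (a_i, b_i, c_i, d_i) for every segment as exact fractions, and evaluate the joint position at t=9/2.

  seg 0: a=-4 b=-761/240 c=0 d=227/720
  seg 1: a=-5 b=641/120 c=227/80 d=-523/240
  seg 2: a=1 b=215/48 c=-37/10 d=293/240
  seg 3: a=3 b=89/120 c=-3/80 d=1/240
S(9/2) = 1579/640

Δ: Δ0=-1/3, Δ1=6, Δ2=2, Δ3=2/3
row 1: diag=8, rhs=38; c'=1/8, d'=19/4
row 2: denom=4−1·1/8=31/8; d'=(-24−1·19/4)/(31/8)=-230/31
row 3: denom=8−1·8/31=240/31; d'=(-8−1·-230/31)/(240/31)=-3/40
back: M3=-3/40
back: M2=-230/31−8/31·-3/40=-37/5
back: M1=19/4−1/8·-37/5=227/40
M: M0=0, M1=227/40, M2=-37/5, M3=-3/40, M4=0
seg 0: a=-4, c=M0/2=0, d=(M1−M0)/(6·3)=227/720, b=Δ0−h0·(2M0+M1)/6=-761/240
seg 1: a=-5, c=M1/2=227/80, d=(M2−M1)/(6·1)=-523/240, b=Δ1−h1·(2M1+M2)/6=641/120
seg 2: a=1, c=M2/2=-37/10, d=(M3−M2)/(6·1)=293/240, b=Δ2−h2·(2M2+M3)/6=215/48
seg 3: a=3, c=M3/2=-3/80, d=(M4−M3)/(6·3)=1/240, b=Δ3−h3·(2M3+M4)/6=89/120
t_q=9/2 → seg 2, τ=1/2; S=1+215/48·τ+-37/10·τ²+293/240·τ³=1579/640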